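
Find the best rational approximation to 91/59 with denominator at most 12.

17/11

Expand x = 91/59 as a continued fraction with the Euclidean algorithm:
  91 = 1*59 + 32, so a_0 = 1.
  59 = 1*32 + 27, so a_1 = 1.
  32 = 1*27 + 5, so a_2 = 1.
  27 = 5*5 + 2, so a_3 = 5.
  5 = 2*2 + 1, so a_4 = 2.
  2 = 2*1 + 0, so a_5 = 2.
so x = [1; 1, 1, 5, 2, 2].
Convergents (p_i = a_i*p_{i-1} + p_{i-2}, q_i = a_i*q_{i-1} + q_{i-2} with p_{-2}=0, p_{-1}=1, q_{-2}=1, q_{-1}=0), until the denominator exceeds 12:
  i=0: a_0=1, p_0 = 1*1 + 0 = 1, q_0 = 1*0 + 1 = 1.
  i=1: a_1=1, p_1 = 1*1 + 1 = 2, q_1 = 1*1 + 0 = 1.
  i=2: a_2=1, p_2 = 1*2 + 1 = 3, q_2 = 1*1 + 1 = 2.
  i=3: a_3=5, p_3 = 5*3 + 2 = 17, q_3 = 5*2 + 1 = 11.
  i=4: a_4=2, p_4 = 2*17 + 3 = 37, q_4 = 2*11 + 2 = 24.
q_4 = 24 > 12, so the last convergent with denominator <= 12 is p_3/q_3 = 17/11.
The closest fraction with denominator <= 12 is either p_3/q_3 or the intermediate fraction (k*p_3 + p_2)/(k*q_3 + q_2) with the largest k >= 1 whose denominator stays <= 12; these approach x as k grows, and every other convergent or intermediate fraction in range is farther away.
Largest k: floor((12 - q_2)/q_3) = floor((12 - 2)/11) = 0.
Since k = 0, no intermediate fraction beyond p_3/q_3 has denominator <= 12, so the convergent 17/11 is the closest (its error is |91*11 - 17*59|/(59*11) = 2/649).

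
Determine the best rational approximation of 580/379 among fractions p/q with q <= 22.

Expand x = 580/379 as a continued fraction with the Euclidean algorithm:
  580 = 1*379 + 201, so a_0 = 1.
  379 = 1*201 + 178, so a_1 = 1.
  201 = 1*178 + 23, so a_2 = 1.
  178 = 7*23 + 17, so a_3 = 7.
  23 = 1*17 + 6, so a_4 = 1.
  17 = 2*6 + 5, so a_5 = 2.
  6 = 1*5 + 1, so a_6 = 1.
  5 = 5*1 + 0, so a_7 = 5.
so x = [1; 1, 1, 7, 1, 2, 1, 5].
Convergents (p_i = a_i*p_{i-1} + p_{i-2}, q_i = a_i*q_{i-1} + q_{i-2} with p_{-2}=0, p_{-1}=1, q_{-2}=1, q_{-1}=0), until the denominator exceeds 22:
  i=0: a_0=1, p_0 = 1*1 + 0 = 1, q_0 = 1*0 + 1 = 1.
  i=1: a_1=1, p_1 = 1*1 + 1 = 2, q_1 = 1*1 + 0 = 1.
  i=2: a_2=1, p_2 = 1*2 + 1 = 3, q_2 = 1*1 + 1 = 2.
  i=3: a_3=7, p_3 = 7*3 + 2 = 23, q_3 = 7*2 + 1 = 15.
  i=4: a_4=1, p_4 = 1*23 + 3 = 26, q_4 = 1*15 + 2 = 17.
  i=5: a_5=2, p_5 = 2*26 + 23 = 75, q_5 = 2*17 + 15 = 49.
q_5 = 49 > 22, so the last convergent with denominator <= 22 is p_4/q_4 = 26/17.
The closest fraction with denominator <= 22 is either p_4/q_4 or the intermediate fraction (k*p_4 + p_3)/(k*q_4 + q_3) with the largest k >= 1 whose denominator stays <= 22; these approach x as k grows, and every other convergent or intermediate fraction in range is farther away.
Largest k: floor((22 - q_3)/q_4) = floor((22 - 15)/17) = 0.
Since k = 0, no intermediate fraction beyond p_4/q_4 has denominator <= 22, so the convergent 26/17 is the closest (its error is |580*17 - 26*379|/(379*17) = 6/6443).

26/17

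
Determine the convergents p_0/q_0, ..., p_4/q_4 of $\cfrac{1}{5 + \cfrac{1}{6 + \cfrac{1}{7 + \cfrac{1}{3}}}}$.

Using the convergent recurrence p_i = a_i*p_{i-1} + p_{i-2}, q_i = a_i*q_{i-1} + q_{i-2} with p_{-2}=0, p_{-1}=1, q_{-2}=1, q_{-1}=0:
  i=0: a_0=0, p_0 = 0*1 + 0 = 0, q_0 = 0*0 + 1 = 1.
  i=1: a_1=5, p_1 = 5*0 + 1 = 1, q_1 = 5*1 + 0 = 5.
  i=2: a_2=6, p_2 = 6*1 + 0 = 6, q_2 = 6*5 + 1 = 31.
  i=3: a_3=7, p_3 = 7*6 + 1 = 43, q_3 = 7*31 + 5 = 222.
  i=4: a_4=3, p_4 = 3*43 + 6 = 135, q_4 = 3*222 + 31 = 697.

0/1, 1/5, 6/31, 43/222, 135/697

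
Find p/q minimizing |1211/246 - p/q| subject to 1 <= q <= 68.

64/13

Expand x = 1211/246 as a continued fraction with the Euclidean algorithm:
  1211 = 4*246 + 227, so a_0 = 4.
  246 = 1*227 + 19, so a_1 = 1.
  227 = 11*19 + 18, so a_2 = 11.
  19 = 1*18 + 1, so a_3 = 1.
  18 = 18*1 + 0, so a_4 = 18.
so x = [4; 1, 11, 1, 18].
Convergents (p_i = a_i*p_{i-1} + p_{i-2}, q_i = a_i*q_{i-1} + q_{i-2} with p_{-2}=0, p_{-1}=1, q_{-2}=1, q_{-1}=0), until the denominator exceeds 68:
  i=0: a_0=4, p_0 = 4*1 + 0 = 4, q_0 = 4*0 + 1 = 1.
  i=1: a_1=1, p_1 = 1*4 + 1 = 5, q_1 = 1*1 + 0 = 1.
  i=2: a_2=11, p_2 = 11*5 + 4 = 59, q_2 = 11*1 + 1 = 12.
  i=3: a_3=1, p_3 = 1*59 + 5 = 64, q_3 = 1*12 + 1 = 13.
  i=4: a_4=18, p_4 = 18*64 + 59 = 1211, q_4 = 18*13 + 12 = 246.
q_4 = 246 > 68, so the last convergent with denominator <= 68 is p_3/q_3 = 64/13.
The closest fraction with denominator <= 68 is either p_3/q_3 or the intermediate fraction (k*p_3 + p_2)/(k*q_3 + q_2) with the largest k >= 1 whose denominator stays <= 68; these approach x as k grows, and every other convergent or intermediate fraction in range is farther away.
Largest k: floor((68 - q_2)/q_3) = floor((68 - 12)/13) = 4.
That gives (4*64 + 59)/(4*13 + 12) = 315/64.
Compare the errors: |x - 64/13| = |1211*13 - 64*246|/(246*13) = 1/3198, and |x - 315/64| = |1211*64 - 315*246|/(246*64) = 14/15744.
Cross-multiplying, 1*15744 = 15744 < 44772 = 14*3198, so 1/3198 is smaller: the convergent 64/13 is closer to x than 315/64.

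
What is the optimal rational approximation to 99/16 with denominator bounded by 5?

Expand x = 99/16 as a continued fraction with the Euclidean algorithm:
  99 = 6*16 + 3, so a_0 = 6.
  16 = 5*3 + 1, so a_1 = 5.
  3 = 3*1 + 0, so a_2 = 3.
so x = [6; 5, 3].
Convergents (p_i = a_i*p_{i-1} + p_{i-2}, q_i = a_i*q_{i-1} + q_{i-2} with p_{-2}=0, p_{-1}=1, q_{-2}=1, q_{-1}=0), until the denominator exceeds 5:
  i=0: a_0=6, p_0 = 6*1 + 0 = 6, q_0 = 6*0 + 1 = 1.
  i=1: a_1=5, p_1 = 5*6 + 1 = 31, q_1 = 5*1 + 0 = 5.
  i=2: a_2=3, p_2 = 3*31 + 6 = 99, q_2 = 3*5 + 1 = 16.
q_2 = 16 > 5, so the last convergent with denominator <= 5 is p_1/q_1 = 31/5.
The closest fraction with denominator <= 5 is either p_1/q_1 or the intermediate fraction (k*p_1 + p_0)/(k*q_1 + q_0) with the largest k >= 1 whose denominator stays <= 5; these approach x as k grows, and every other convergent or intermediate fraction in range is farther away.
Largest k: floor((5 - q_0)/q_1) = floor((5 - 1)/5) = 0.
Since k = 0, no intermediate fraction beyond p_1/q_1 has denominator <= 5, so the convergent 31/5 is the closest (its error is |99*5 - 31*16|/(16*5) = 1/80).

31/5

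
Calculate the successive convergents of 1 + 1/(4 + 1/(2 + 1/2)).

Using the convergent recurrence p_i = a_i*p_{i-1} + p_{i-2}, q_i = a_i*q_{i-1} + q_{i-2} with p_{-2}=0, p_{-1}=1, q_{-2}=1, q_{-1}=0:
  i=0: a_0=1, p_0 = 1*1 + 0 = 1, q_0 = 1*0 + 1 = 1.
  i=1: a_1=4, p_1 = 4*1 + 1 = 5, q_1 = 4*1 + 0 = 4.
  i=2: a_2=2, p_2 = 2*5 + 1 = 11, q_2 = 2*4 + 1 = 9.
  i=3: a_3=2, p_3 = 2*11 + 5 = 27, q_3 = 2*9 + 4 = 22.

1/1, 5/4, 11/9, 27/22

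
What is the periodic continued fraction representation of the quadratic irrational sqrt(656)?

Write x_i = (sqrt(656) + m_i)/d_i with (m_0, d_0) = (0, 1). a_0 = floor(sqrt(656)) = 25, since 25^2 = 625 <= 656 < 676 = 26^2.
Iterate m_{i+1} = d_i*a_i - m_i, d_{i+1} = (656 - m_{i+1}^2)/d_i, a_{i+1} = floor((a_0 + m_{i+1})/d_{i+1}):
  m_1 = 1*25 - 0 = 25, d_1 = (656 - 25^2)/1 = 31/1 = 31, a_1 = floor((25 + 25)/31) = 1.
  m_2 = 31*1 - 25 = 6, d_2 = (656 - 6^2)/31 = 620/31 = 20, a_2 = floor((25 + 6)/20) = 1.
  m_3 = 20*1 - 6 = 14, d_3 = (656 - 14^2)/20 = 460/20 = 23, a_3 = floor((25 + 14)/23) = 1.
  m_4 = 23*1 - 14 = 9, d_4 = (656 - 9^2)/23 = 575/23 = 25, a_4 = floor((25 + 9)/25) = 1.
  m_5 = 25*1 - 9 = 16, d_5 = (656 - 16^2)/25 = 400/25 = 16, a_5 = floor((25 + 16)/16) = 2.
  m_6 = 16*2 - 16 = 16, d_6 = (656 - 16^2)/16 = 400/16 = 25, a_6 = floor((25 + 16)/25) = 1.
  m_7 = 25*1 - 16 = 9, d_7 = (656 - 9^2)/25 = 575/25 = 23, a_7 = floor((25 + 9)/23) = 1.
  m_8 = 23*1 - 9 = 14, d_8 = (656 - 14^2)/23 = 460/23 = 20, a_8 = floor((25 + 14)/20) = 1.
  m_9 = 20*1 - 14 = 6, d_9 = (656 - 6^2)/20 = 620/20 = 31, a_9 = floor((25 + 6)/31) = 1.
  m_10 = 31*1 - 6 = 25, d_10 = (656 - 25^2)/31 = 31/31 = 1, a_10 = floor((25 + 25)/1) = 50.
  m_11 = 1*50 - 25 = 25, d_11 = (656 - 25^2)/1 = 31/1 = 31: (m_11, d_11) = (m_1, d_1) = (25, 31), so from here the quotients repeat a_1, ..., a_10; the period length is 10.
Hence the expansion of sqrt(656) is a_0 = 25 followed by the repeating block 1, 1, 1, 1, 2, 1, 1, 1, 1, 50 (period 10).

[25; (1, 1, 1, 1, 2, 1, 1, 1, 1, 50)]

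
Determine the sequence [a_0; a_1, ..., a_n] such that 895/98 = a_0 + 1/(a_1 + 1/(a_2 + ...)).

Run the Euclidean algorithm on 895 and 98; the successive quotients are the partial quotients a_0, a_1, ... (each step inverts the fractional part left over by the previous one):
  895 = 9*98 + 13, so a_0 = 9.
  98 = 7*13 + 7, so a_1 = 7.
  13 = 1*7 + 6, so a_2 = 1.
  7 = 1*6 + 1, so a_3 = 1.
  6 = 6*1 + 0, so a_4 = 6.
The remainder reaches 0 after 5 divisions, so the expansion has 5 partial quotients, read off in order.

[9; 7, 1, 1, 6]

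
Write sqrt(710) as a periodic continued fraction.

Write x_i = (sqrt(710) + m_i)/d_i with (m_0, d_0) = (0, 1). a_0 = floor(sqrt(710)) = 26, since 26^2 = 676 <= 710 < 729 = 27^2.
Iterate m_{i+1} = d_i*a_i - m_i, d_{i+1} = (710 - m_{i+1}^2)/d_i, a_{i+1} = floor((a_0 + m_{i+1})/d_{i+1}):
  m_1 = 1*26 - 0 = 26, d_1 = (710 - 26^2)/1 = 34/1 = 34, a_1 = floor((26 + 26)/34) = 1.
  m_2 = 34*1 - 26 = 8, d_2 = (710 - 8^2)/34 = 646/34 = 19, a_2 = floor((26 + 8)/19) = 1.
  m_3 = 19*1 - 8 = 11, d_3 = (710 - 11^2)/19 = 589/19 = 31, a_3 = floor((26 + 11)/31) = 1.
  m_4 = 31*1 - 11 = 20, d_4 = (710 - 20^2)/31 = 310/31 = 10, a_4 = floor((26 + 20)/10) = 4.
  m_5 = 10*4 - 20 = 20, d_5 = (710 - 20^2)/10 = 310/10 = 31, a_5 = floor((26 + 20)/31) = 1.
  m_6 = 31*1 - 20 = 11, d_6 = (710 - 11^2)/31 = 589/31 = 19, a_6 = floor((26 + 11)/19) = 1.
  m_7 = 19*1 - 11 = 8, d_7 = (710 - 8^2)/19 = 646/19 = 34, a_7 = floor((26 + 8)/34) = 1.
  m_8 = 34*1 - 8 = 26, d_8 = (710 - 26^2)/34 = 34/34 = 1, a_8 = floor((26 + 26)/1) = 52.
  m_9 = 1*52 - 26 = 26, d_9 = (710 - 26^2)/1 = 34/1 = 34: (m_9, d_9) = (m_1, d_1) = (26, 34), so from here the quotients repeat a_1, ..., a_8; the period length is 8.
Hence the expansion of sqrt(710) is a_0 = 26 followed by the repeating block 1, 1, 1, 4, 1, 1, 1, 52 (period 8).

[26; (1, 1, 1, 4, 1, 1, 1, 52)]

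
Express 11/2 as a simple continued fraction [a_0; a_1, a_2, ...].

Run the Euclidean algorithm on 11 and 2; the successive quotients are the partial quotients a_0, a_1, ... (each step inverts the fractional part left over by the previous one):
  11 = 5*2 + 1, so a_0 = 5.
  2 = 2*1 + 0, so a_1 = 2.
The remainder reaches 0 after 2 divisions, so the expansion has 2 partial quotients, read off in order.

[5; 2]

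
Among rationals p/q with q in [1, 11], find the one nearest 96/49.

Expand x = 96/49 as a continued fraction with the Euclidean algorithm:
  96 = 1*49 + 47, so a_0 = 1.
  49 = 1*47 + 2, so a_1 = 1.
  47 = 23*2 + 1, so a_2 = 23.
  2 = 2*1 + 0, so a_3 = 2.
so x = [1; 1, 23, 2].
Convergents (p_i = a_i*p_{i-1} + p_{i-2}, q_i = a_i*q_{i-1} + q_{i-2} with p_{-2}=0, p_{-1}=1, q_{-2}=1, q_{-1}=0), until the denominator exceeds 11:
  i=0: a_0=1, p_0 = 1*1 + 0 = 1, q_0 = 1*0 + 1 = 1.
  i=1: a_1=1, p_1 = 1*1 + 1 = 2, q_1 = 1*1 + 0 = 1.
  i=2: a_2=23, p_2 = 23*2 + 1 = 47, q_2 = 23*1 + 1 = 24.
q_2 = 24 > 11, so the last convergent with denominator <= 11 is p_1/q_1 = 2/1.
The closest fraction with denominator <= 11 is either p_1/q_1 or the intermediate fraction (k*p_1 + p_0)/(k*q_1 + q_0) with the largest k >= 1 whose denominator stays <= 11; these approach x as k grows, and every other convergent or intermediate fraction in range is farther away.
Largest k: floor((11 - q_0)/q_1) = floor((11 - 1)/1) = 10.
That gives (10*2 + 1)/(10*1 + 1) = 21/11.
Compare the errors: |x - 2/1| = |96*1 - 2*49|/(49*1) = 2/49, and |x - 21/11| = |96*11 - 21*49|/(49*11) = 27/539.
Cross-multiplying, 2*539 = 1078 < 1323 = 27*49, so 2/49 is smaller: the convergent 2/1 is closer to x than 21/11.

2/1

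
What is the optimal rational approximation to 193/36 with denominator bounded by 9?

43/8

Expand x = 193/36 as a continued fraction with the Euclidean algorithm:
  193 = 5*36 + 13, so a_0 = 5.
  36 = 2*13 + 10, so a_1 = 2.
  13 = 1*10 + 3, so a_2 = 1.
  10 = 3*3 + 1, so a_3 = 3.
  3 = 3*1 + 0, so a_4 = 3.
so x = [5; 2, 1, 3, 3].
Convergents (p_i = a_i*p_{i-1} + p_{i-2}, q_i = a_i*q_{i-1} + q_{i-2} with p_{-2}=0, p_{-1}=1, q_{-2}=1, q_{-1}=0), until the denominator exceeds 9:
  i=0: a_0=5, p_0 = 5*1 + 0 = 5, q_0 = 5*0 + 1 = 1.
  i=1: a_1=2, p_1 = 2*5 + 1 = 11, q_1 = 2*1 + 0 = 2.
  i=2: a_2=1, p_2 = 1*11 + 5 = 16, q_2 = 1*2 + 1 = 3.
  i=3: a_3=3, p_3 = 3*16 + 11 = 59, q_3 = 3*3 + 2 = 11.
q_3 = 11 > 9, so the last convergent with denominator <= 9 is p_2/q_2 = 16/3.
The closest fraction with denominator <= 9 is either p_2/q_2 or the intermediate fraction (k*p_2 + p_1)/(k*q_2 + q_1) with the largest k >= 1 whose denominator stays <= 9; these approach x as k grows, and every other convergent or intermediate fraction in range is farther away.
Largest k: floor((9 - q_1)/q_2) = floor((9 - 2)/3) = 2.
That gives (2*16 + 11)/(2*3 + 2) = 43/8.
Compare the errors: |x - 16/3| = |193*3 - 16*36|/(36*3) = 3/108, and |x - 43/8| = |193*8 - 43*36|/(36*8) = 4/288.
Cross-multiplying, 4*108 = 432 < 864 = 3*288, so 4/288 is smaller: the intermediate fraction 43/8 is closer to x than 16/3.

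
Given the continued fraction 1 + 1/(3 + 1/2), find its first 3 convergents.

Using the convergent recurrence p_i = a_i*p_{i-1} + p_{i-2}, q_i = a_i*q_{i-1} + q_{i-2} with p_{-2}=0, p_{-1}=1, q_{-2}=1, q_{-1}=0:
  i=0: a_0=1, p_0 = 1*1 + 0 = 1, q_0 = 1*0 + 1 = 1.
  i=1: a_1=3, p_1 = 3*1 + 1 = 4, q_1 = 3*1 + 0 = 3.
  i=2: a_2=2, p_2 = 2*4 + 1 = 9, q_2 = 2*3 + 1 = 7.

1/1, 4/3, 9/7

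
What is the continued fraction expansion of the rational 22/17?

[1; 3, 2, 2]

Run the Euclidean algorithm on 22 and 17; the successive quotients are the partial quotients a_0, a_1, ... (each step inverts the fractional part left over by the previous one):
  22 = 1*17 + 5, so a_0 = 1.
  17 = 3*5 + 2, so a_1 = 3.
  5 = 2*2 + 1, so a_2 = 2.
  2 = 2*1 + 0, so a_3 = 2.
The remainder reaches 0 after 4 divisions, so the expansion has 4 partial quotients, read off in order.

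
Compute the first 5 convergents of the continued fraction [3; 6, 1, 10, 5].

Using the convergent recurrence p_i = a_i*p_{i-1} + p_{i-2}, q_i = a_i*q_{i-1} + q_{i-2} with p_{-2}=0, p_{-1}=1, q_{-2}=1, q_{-1}=0:
  i=0: a_0=3, p_0 = 3*1 + 0 = 3, q_0 = 3*0 + 1 = 1.
  i=1: a_1=6, p_1 = 6*3 + 1 = 19, q_1 = 6*1 + 0 = 6.
  i=2: a_2=1, p_2 = 1*19 + 3 = 22, q_2 = 1*6 + 1 = 7.
  i=3: a_3=10, p_3 = 10*22 + 19 = 239, q_3 = 10*7 + 6 = 76.
  i=4: a_4=5, p_4 = 5*239 + 22 = 1217, q_4 = 5*76 + 7 = 387.

3/1, 19/6, 22/7, 239/76, 1217/387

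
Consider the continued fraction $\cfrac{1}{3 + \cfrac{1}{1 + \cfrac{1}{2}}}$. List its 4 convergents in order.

0/1, 1/3, 1/4, 3/11

Using the convergent recurrence p_i = a_i*p_{i-1} + p_{i-2}, q_i = a_i*q_{i-1} + q_{i-2} with p_{-2}=0, p_{-1}=1, q_{-2}=1, q_{-1}=0:
  i=0: a_0=0, p_0 = 0*1 + 0 = 0, q_0 = 0*0 + 1 = 1.
  i=1: a_1=3, p_1 = 3*0 + 1 = 1, q_1 = 3*1 + 0 = 3.
  i=2: a_2=1, p_2 = 1*1 + 0 = 1, q_2 = 1*3 + 1 = 4.
  i=3: a_3=2, p_3 = 2*1 + 1 = 3, q_3 = 2*4 + 3 = 11.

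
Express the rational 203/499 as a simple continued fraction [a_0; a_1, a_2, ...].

Run the Euclidean algorithm on 203 and 499; the successive quotients are the partial quotients a_0, a_1, ... (each step inverts the fractional part left over by the previous one):
  203 = 0*499 + 203, so a_0 = 0.
  499 = 2*203 + 93, so a_1 = 2.
  203 = 2*93 + 17, so a_2 = 2.
  93 = 5*17 + 8, so a_3 = 5.
  17 = 2*8 + 1, so a_4 = 2.
  8 = 8*1 + 0, so a_5 = 8.
The remainder reaches 0 after 6 divisions, so the expansion has 6 partial quotients, read off in order.

[0; 2, 2, 5, 2, 8]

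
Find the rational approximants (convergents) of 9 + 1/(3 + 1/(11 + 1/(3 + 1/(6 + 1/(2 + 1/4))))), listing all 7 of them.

Using the convergent recurrence p_i = a_i*p_{i-1} + p_{i-2}, q_i = a_i*q_{i-1} + q_{i-2} with p_{-2}=0, p_{-1}=1, q_{-2}=1, q_{-1}=0:
  i=0: a_0=9, p_0 = 9*1 + 0 = 9, q_0 = 9*0 + 1 = 1.
  i=1: a_1=3, p_1 = 3*9 + 1 = 28, q_1 = 3*1 + 0 = 3.
  i=2: a_2=11, p_2 = 11*28 + 9 = 317, q_2 = 11*3 + 1 = 34.
  i=3: a_3=3, p_3 = 3*317 + 28 = 979, q_3 = 3*34 + 3 = 105.
  i=4: a_4=6, p_4 = 6*979 + 317 = 6191, q_4 = 6*105 + 34 = 664.
  i=5: a_5=2, p_5 = 2*6191 + 979 = 13361, q_5 = 2*664 + 105 = 1433.
  i=6: a_6=4, p_6 = 4*13361 + 6191 = 59635, q_6 = 4*1433 + 664 = 6396.

9/1, 28/3, 317/34, 979/105, 6191/664, 13361/1433, 59635/6396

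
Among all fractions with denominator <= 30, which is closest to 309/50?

173/28

Expand x = 309/50 as a continued fraction with the Euclidean algorithm:
  309 = 6*50 + 9, so a_0 = 6.
  50 = 5*9 + 5, so a_1 = 5.
  9 = 1*5 + 4, so a_2 = 1.
  5 = 1*4 + 1, so a_3 = 1.
  4 = 4*1 + 0, so a_4 = 4.
so x = [6; 5, 1, 1, 4].
Convergents (p_i = a_i*p_{i-1} + p_{i-2}, q_i = a_i*q_{i-1} + q_{i-2} with p_{-2}=0, p_{-1}=1, q_{-2}=1, q_{-1}=0), until the denominator exceeds 30:
  i=0: a_0=6, p_0 = 6*1 + 0 = 6, q_0 = 6*0 + 1 = 1.
  i=1: a_1=5, p_1 = 5*6 + 1 = 31, q_1 = 5*1 + 0 = 5.
  i=2: a_2=1, p_2 = 1*31 + 6 = 37, q_2 = 1*5 + 1 = 6.
  i=3: a_3=1, p_3 = 1*37 + 31 = 68, q_3 = 1*6 + 5 = 11.
  i=4: a_4=4, p_4 = 4*68 + 37 = 309, q_4 = 4*11 + 6 = 50.
q_4 = 50 > 30, so the last convergent with denominator <= 30 is p_3/q_3 = 68/11.
The closest fraction with denominator <= 30 is either p_3/q_3 or the intermediate fraction (k*p_3 + p_2)/(k*q_3 + q_2) with the largest k >= 1 whose denominator stays <= 30; these approach x as k grows, and every other convergent or intermediate fraction in range is farther away.
Largest k: floor((30 - q_2)/q_3) = floor((30 - 6)/11) = 2.
That gives (2*68 + 37)/(2*11 + 6) = 173/28.
Compare the errors: |x - 68/11| = |309*11 - 68*50|/(50*11) = 1/550, and |x - 173/28| = |309*28 - 173*50|/(50*28) = 2/1400.
Cross-multiplying, 2*550 = 1100 < 1400 = 1*1400, so 2/1400 is smaller: the intermediate fraction 173/28 is closer to x than 68/11.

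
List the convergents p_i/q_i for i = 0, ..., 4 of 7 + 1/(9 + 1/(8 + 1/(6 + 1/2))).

Using the convergent recurrence p_i = a_i*p_{i-1} + p_{i-2}, q_i = a_i*q_{i-1} + q_{i-2} with p_{-2}=0, p_{-1}=1, q_{-2}=1, q_{-1}=0:
  i=0: a_0=7, p_0 = 7*1 + 0 = 7, q_0 = 7*0 + 1 = 1.
  i=1: a_1=9, p_1 = 9*7 + 1 = 64, q_1 = 9*1 + 0 = 9.
  i=2: a_2=8, p_2 = 8*64 + 7 = 519, q_2 = 8*9 + 1 = 73.
  i=3: a_3=6, p_3 = 6*519 + 64 = 3178, q_3 = 6*73 + 9 = 447.
  i=4: a_4=2, p_4 = 2*3178 + 519 = 6875, q_4 = 2*447 + 73 = 967.

7/1, 64/9, 519/73, 3178/447, 6875/967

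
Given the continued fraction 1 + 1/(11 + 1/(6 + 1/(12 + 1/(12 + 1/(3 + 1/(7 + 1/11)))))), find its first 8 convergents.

1/1, 12/11, 73/67, 888/815, 10729/9847, 33075/30356, 242254/222339, 2697869/2476085

Using the convergent recurrence p_i = a_i*p_{i-1} + p_{i-2}, q_i = a_i*q_{i-1} + q_{i-2} with p_{-2}=0, p_{-1}=1, q_{-2}=1, q_{-1}=0:
  i=0: a_0=1, p_0 = 1*1 + 0 = 1, q_0 = 1*0 + 1 = 1.
  i=1: a_1=11, p_1 = 11*1 + 1 = 12, q_1 = 11*1 + 0 = 11.
  i=2: a_2=6, p_2 = 6*12 + 1 = 73, q_2 = 6*11 + 1 = 67.
  i=3: a_3=12, p_3 = 12*73 + 12 = 888, q_3 = 12*67 + 11 = 815.
  i=4: a_4=12, p_4 = 12*888 + 73 = 10729, q_4 = 12*815 + 67 = 9847.
  i=5: a_5=3, p_5 = 3*10729 + 888 = 33075, q_5 = 3*9847 + 815 = 30356.
  i=6: a_6=7, p_6 = 7*33075 + 10729 = 242254, q_6 = 7*30356 + 9847 = 222339.
  i=7: a_7=11, p_7 = 11*242254 + 33075 = 2697869, q_7 = 11*222339 + 30356 = 2476085.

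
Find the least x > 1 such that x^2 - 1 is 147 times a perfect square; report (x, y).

First expand sqrt(147) as a continued fraction. With x_i = (sqrt(147) + m_i)/d_i and (m_0, d_0) = (0, 1): a_0 = floor(sqrt(147)) = 12, since 12^2 = 144 <= 147 < 169 = 13^2.
Iterate m_{i+1} = d_i*a_i - m_i, d_{i+1} = (147 - m_{i+1}^2)/d_i, a_{i+1} = floor((a_0 + m_{i+1})/d_{i+1}):
  m_1 = 1*12 - 0 = 12, d_1 = (147 - 12^2)/1 = 3/1 = 3, a_1 = floor((12 + 12)/3) = 8.
  m_2 = 3*8 - 12 = 12, d_2 = (147 - 12^2)/3 = 3/3 = 1, a_2 = floor((12 + 12)/1) = 24.
  m_3 = 1*24 - 12 = 12, d_3 = (147 - 12^2)/1 = 3/1 = 3: (m_3, d_3) = (m_1, d_1) = (12, 3), so from here the quotients repeat a_1, a_2; the period length is 2.
So sqrt(147) = [12; (8, 24)] with period length k = 2.
k is even, so the fundamental solution of x^2 - 147y^2 = 1 is (p_{k-1}, q_{k-1}) = (p_1, q_1); compute convergents through index 1.
Convergents (p_i = a_i*p_{i-1} + p_{i-2}, q_i = a_i*q_{i-1} + q_{i-2} with p_{-2}=0, p_{-1}=1, q_{-2}=1, q_{-1}=0):
  i=0: a_0=12, p_0 = 12*1 + 0 = 12, q_0 = 12*0 + 1 = 1.
  i=1: a_1=8, p_1 = 8*12 + 1 = 97, q_1 = 8*1 + 0 = 8.
Check: 97^2 - 147*8^2 = 9409 - 9408 = 1, so (x, y) = (97, 8) solves the equation, and by the theorem it is the least positive solution.

(x, y) = (97, 8)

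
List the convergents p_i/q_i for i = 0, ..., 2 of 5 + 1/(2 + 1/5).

Using the convergent recurrence p_i = a_i*p_{i-1} + p_{i-2}, q_i = a_i*q_{i-1} + q_{i-2} with p_{-2}=0, p_{-1}=1, q_{-2}=1, q_{-1}=0:
  i=0: a_0=5, p_0 = 5*1 + 0 = 5, q_0 = 5*0 + 1 = 1.
  i=1: a_1=2, p_1 = 2*5 + 1 = 11, q_1 = 2*1 + 0 = 2.
  i=2: a_2=5, p_2 = 5*11 + 5 = 60, q_2 = 5*2 + 1 = 11.

5/1, 11/2, 60/11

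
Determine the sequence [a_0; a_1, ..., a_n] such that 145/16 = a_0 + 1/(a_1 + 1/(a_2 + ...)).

Run the Euclidean algorithm on 145 and 16; the successive quotients are the partial quotients a_0, a_1, ... (each step inverts the fractional part left over by the previous one):
  145 = 9*16 + 1, so a_0 = 9.
  16 = 16*1 + 0, so a_1 = 16.
The remainder reaches 0 after 2 divisions, so the expansion has 2 partial quotients, read off in order.

[9; 16]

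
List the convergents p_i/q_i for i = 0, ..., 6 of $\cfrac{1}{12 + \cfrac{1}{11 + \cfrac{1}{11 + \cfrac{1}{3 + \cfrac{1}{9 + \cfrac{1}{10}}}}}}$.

0/1, 1/12, 11/133, 122/1475, 377/4558, 3515/42497, 35527/429528

Using the convergent recurrence p_i = a_i*p_{i-1} + p_{i-2}, q_i = a_i*q_{i-1} + q_{i-2} with p_{-2}=0, p_{-1}=1, q_{-2}=1, q_{-1}=0:
  i=0: a_0=0, p_0 = 0*1 + 0 = 0, q_0 = 0*0 + 1 = 1.
  i=1: a_1=12, p_1 = 12*0 + 1 = 1, q_1 = 12*1 + 0 = 12.
  i=2: a_2=11, p_2 = 11*1 + 0 = 11, q_2 = 11*12 + 1 = 133.
  i=3: a_3=11, p_3 = 11*11 + 1 = 122, q_3 = 11*133 + 12 = 1475.
  i=4: a_4=3, p_4 = 3*122 + 11 = 377, q_4 = 3*1475 + 133 = 4558.
  i=5: a_5=9, p_5 = 9*377 + 122 = 3515, q_5 = 9*4558 + 1475 = 42497.
  i=6: a_6=10, p_6 = 10*3515 + 377 = 35527, q_6 = 10*42497 + 4558 = 429528.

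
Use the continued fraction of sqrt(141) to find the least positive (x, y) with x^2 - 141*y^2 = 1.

First expand sqrt(141) as a continued fraction. With x_i = (sqrt(141) + m_i)/d_i and (m_0, d_0) = (0, 1): a_0 = floor(sqrt(141)) = 11, since 11^2 = 121 <= 141 < 144 = 12^2.
Iterate m_{i+1} = d_i*a_i - m_i, d_{i+1} = (141 - m_{i+1}^2)/d_i, a_{i+1} = floor((a_0 + m_{i+1})/d_{i+1}):
  m_1 = 1*11 - 0 = 11, d_1 = (141 - 11^2)/1 = 20/1 = 20, a_1 = floor((11 + 11)/20) = 1.
  m_2 = 20*1 - 11 = 9, d_2 = (141 - 9^2)/20 = 60/20 = 3, a_2 = floor((11 + 9)/3) = 6.
  m_3 = 3*6 - 9 = 9, d_3 = (141 - 9^2)/3 = 60/3 = 20, a_3 = floor((11 + 9)/20) = 1.
  m_4 = 20*1 - 9 = 11, d_4 = (141 - 11^2)/20 = 20/20 = 1, a_4 = floor((11 + 11)/1) = 22.
  m_5 = 1*22 - 11 = 11, d_5 = (141 - 11^2)/1 = 20/1 = 20: (m_5, d_5) = (m_1, d_1) = (11, 20), so from here the quotients repeat a_1, ..., a_4; the period length is 4.
So sqrt(141) = [11; (1, 6, 1, 22)] with period length k = 4.
k is even, so the fundamental solution of x^2 - 141y^2 = 1 is (p_{k-1}, q_{k-1}) = (p_3, q_3); compute convergents through index 3.
Convergents (p_i = a_i*p_{i-1} + p_{i-2}, q_i = a_i*q_{i-1} + q_{i-2} with p_{-2}=0, p_{-1}=1, q_{-2}=1, q_{-1}=0):
  i=0: a_0=11, p_0 = 11*1 + 0 = 11, q_0 = 11*0 + 1 = 1.
  i=1: a_1=1, p_1 = 1*11 + 1 = 12, q_1 = 1*1 + 0 = 1.
  i=2: a_2=6, p_2 = 6*12 + 11 = 83, q_2 = 6*1 + 1 = 7.
  i=3: a_3=1, p_3 = 1*83 + 12 = 95, q_3 = 1*7 + 1 = 8.
Check: 95^2 - 141*8^2 = 9025 - 9024 = 1, so (x, y) = (95, 8) solves the equation, and by the theorem it is the least positive solution.

(x, y) = (95, 8)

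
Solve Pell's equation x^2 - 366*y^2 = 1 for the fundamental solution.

(x, y) = (907925, 47458)

First expand sqrt(366) as a continued fraction. With x_i = (sqrt(366) + m_i)/d_i and (m_0, d_0) = (0, 1): a_0 = floor(sqrt(366)) = 19, since 19^2 = 361 <= 366 < 400 = 20^2.
Iterate m_{i+1} = d_i*a_i - m_i, d_{i+1} = (366 - m_{i+1}^2)/d_i, a_{i+1} = floor((a_0 + m_{i+1})/d_{i+1}):
  m_1 = 1*19 - 0 = 19, d_1 = (366 - 19^2)/1 = 5/1 = 5, a_1 = floor((19 + 19)/5) = 7.
  m_2 = 5*7 - 19 = 16, d_2 = (366 - 16^2)/5 = 110/5 = 22, a_2 = floor((19 + 16)/22) = 1.
  m_3 = 22*1 - 16 = 6, d_3 = (366 - 6^2)/22 = 330/22 = 15, a_3 = floor((19 + 6)/15) = 1.
  m_4 = 15*1 - 6 = 9, d_4 = (366 - 9^2)/15 = 285/15 = 19, a_4 = floor((19 + 9)/19) = 1.
  m_5 = 19*1 - 9 = 10, d_5 = (366 - 10^2)/19 = 266/19 = 14, a_5 = floor((19 + 10)/14) = 2.
  m_6 = 14*2 - 10 = 18, d_6 = (366 - 18^2)/14 = 42/14 = 3, a_6 = floor((19 + 18)/3) = 12.
  m_7 = 3*12 - 18 = 18, d_7 = (366 - 18^2)/3 = 42/3 = 14, a_7 = floor((19 + 18)/14) = 2.
  m_8 = 14*2 - 18 = 10, d_8 = (366 - 10^2)/14 = 266/14 = 19, a_8 = floor((19 + 10)/19) = 1.
  m_9 = 19*1 - 10 = 9, d_9 = (366 - 9^2)/19 = 285/19 = 15, a_9 = floor((19 + 9)/15) = 1.
  m_10 = 15*1 - 9 = 6, d_10 = (366 - 6^2)/15 = 330/15 = 22, a_10 = floor((19 + 6)/22) = 1.
  m_11 = 22*1 - 6 = 16, d_11 = (366 - 16^2)/22 = 110/22 = 5, a_11 = floor((19 + 16)/5) = 7.
  m_12 = 5*7 - 16 = 19, d_12 = (366 - 19^2)/5 = 5/5 = 1, a_12 = floor((19 + 19)/1) = 38.
  m_13 = 1*38 - 19 = 19, d_13 = (366 - 19^2)/1 = 5/1 = 5: (m_13, d_13) = (m_1, d_1) = (19, 5), so from here the quotients repeat a_1, ..., a_12; the period length is 12.
So sqrt(366) = [19; (7, 1, 1, 1, 2, 12, 2, 1, 1, 1, 7, 38)] with period length k = 12.
k is even, so the fundamental solution of x^2 - 366y^2 = 1 is (p_{k-1}, q_{k-1}) = (p_11, q_11); compute convergents through index 11.
Convergents (p_i = a_i*p_{i-1} + p_{i-2}, q_i = a_i*q_{i-1} + q_{i-2} with p_{-2}=0, p_{-1}=1, q_{-2}=1, q_{-1}=0):
  i=0: a_0=19, p_0 = 19*1 + 0 = 19, q_0 = 19*0 + 1 = 1.
  i=1: a_1=7, p_1 = 7*19 + 1 = 134, q_1 = 7*1 + 0 = 7.
  i=2: a_2=1, p_2 = 1*134 + 19 = 153, q_2 = 1*7 + 1 = 8.
  i=3: a_3=1, p_3 = 1*153 + 134 = 287, q_3 = 1*8 + 7 = 15.
  i=4: a_4=1, p_4 = 1*287 + 153 = 440, q_4 = 1*15 + 8 = 23.
  i=5: a_5=2, p_5 = 2*440 + 287 = 1167, q_5 = 2*23 + 15 = 61.
  i=6: a_6=12, p_6 = 12*1167 + 440 = 14444, q_6 = 12*61 + 23 = 755.
  i=7: a_7=2, p_7 = 2*14444 + 1167 = 30055, q_7 = 2*755 + 61 = 1571.
  i=8: a_8=1, p_8 = 1*30055 + 14444 = 44499, q_8 = 1*1571 + 755 = 2326.
  i=9: a_9=1, p_9 = 1*44499 + 30055 = 74554, q_9 = 1*2326 + 1571 = 3897.
  i=10: a_10=1, p_10 = 1*74554 + 44499 = 119053, q_10 = 1*3897 + 2326 = 6223.
  i=11: a_11=7, p_11 = 7*119053 + 74554 = 907925, q_11 = 7*6223 + 3897 = 47458.
Check: 907925^2 - 366*47458^2 = 824327805625 - 824327805624 = 1, so (x, y) = (907925, 47458) solves the equation, and by the theorem it is the least positive solution.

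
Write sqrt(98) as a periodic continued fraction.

[9; (1, 8, 1, 18)]

Write x_i = (sqrt(98) + m_i)/d_i with (m_0, d_0) = (0, 1). a_0 = floor(sqrt(98)) = 9, since 9^2 = 81 <= 98 < 100 = 10^2.
Iterate m_{i+1} = d_i*a_i - m_i, d_{i+1} = (98 - m_{i+1}^2)/d_i, a_{i+1} = floor((a_0 + m_{i+1})/d_{i+1}):
  m_1 = 1*9 - 0 = 9, d_1 = (98 - 9^2)/1 = 17/1 = 17, a_1 = floor((9 + 9)/17) = 1.
  m_2 = 17*1 - 9 = 8, d_2 = (98 - 8^2)/17 = 34/17 = 2, a_2 = floor((9 + 8)/2) = 8.
  m_3 = 2*8 - 8 = 8, d_3 = (98 - 8^2)/2 = 34/2 = 17, a_3 = floor((9 + 8)/17) = 1.
  m_4 = 17*1 - 8 = 9, d_4 = (98 - 9^2)/17 = 17/17 = 1, a_4 = floor((9 + 9)/1) = 18.
  m_5 = 1*18 - 9 = 9, d_5 = (98 - 9^2)/1 = 17/1 = 17: (m_5, d_5) = (m_1, d_1) = (9, 17), so from here the quotients repeat a_1, ..., a_4; the period length is 4.
Hence the expansion of sqrt(98) is a_0 = 9 followed by the repeating block 1, 8, 1, 18 (period 4).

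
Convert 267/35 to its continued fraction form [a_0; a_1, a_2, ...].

[7; 1, 1, 1, 2, 4]

Run the Euclidean algorithm on 267 and 35; the successive quotients are the partial quotients a_0, a_1, ... (each step inverts the fractional part left over by the previous one):
  267 = 7*35 + 22, so a_0 = 7.
  35 = 1*22 + 13, so a_1 = 1.
  22 = 1*13 + 9, so a_2 = 1.
  13 = 1*9 + 4, so a_3 = 1.
  9 = 2*4 + 1, so a_4 = 2.
  4 = 4*1 + 0, so a_5 = 4.
The remainder reaches 0 after 6 divisions, so the expansion has 6 partial quotients, read off in order.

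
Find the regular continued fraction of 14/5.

[2; 1, 4]

Run the Euclidean algorithm on 14 and 5; the successive quotients are the partial quotients a_0, a_1, ... (each step inverts the fractional part left over by the previous one):
  14 = 2*5 + 4, so a_0 = 2.
  5 = 1*4 + 1, so a_1 = 1.
  4 = 4*1 + 0, so a_2 = 4.
The remainder reaches 0 after 3 divisions, so the expansion has 3 partial quotients, read off in order.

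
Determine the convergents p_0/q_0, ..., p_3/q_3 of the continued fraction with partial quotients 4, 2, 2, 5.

Using the convergent recurrence p_i = a_i*p_{i-1} + p_{i-2}, q_i = a_i*q_{i-1} + q_{i-2} with p_{-2}=0, p_{-1}=1, q_{-2}=1, q_{-1}=0:
  i=0: a_0=4, p_0 = 4*1 + 0 = 4, q_0 = 4*0 + 1 = 1.
  i=1: a_1=2, p_1 = 2*4 + 1 = 9, q_1 = 2*1 + 0 = 2.
  i=2: a_2=2, p_2 = 2*9 + 4 = 22, q_2 = 2*2 + 1 = 5.
  i=3: a_3=5, p_3 = 5*22 + 9 = 119, q_3 = 5*5 + 2 = 27.

4/1, 9/2, 22/5, 119/27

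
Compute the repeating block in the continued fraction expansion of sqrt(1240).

[35; (4, 1, 2, 7, 2, 7, 2, 1, 4, 70)]

Write x_i = (sqrt(1240) + m_i)/d_i with (m_0, d_0) = (0, 1). a_0 = floor(sqrt(1240)) = 35, since 35^2 = 1225 <= 1240 < 1296 = 36^2.
Iterate m_{i+1} = d_i*a_i - m_i, d_{i+1} = (1240 - m_{i+1}^2)/d_i, a_{i+1} = floor((a_0 + m_{i+1})/d_{i+1}):
  m_1 = 1*35 - 0 = 35, d_1 = (1240 - 35^2)/1 = 15/1 = 15, a_1 = floor((35 + 35)/15) = 4.
  m_2 = 15*4 - 35 = 25, d_2 = (1240 - 25^2)/15 = 615/15 = 41, a_2 = floor((35 + 25)/41) = 1.
  m_3 = 41*1 - 25 = 16, d_3 = (1240 - 16^2)/41 = 984/41 = 24, a_3 = floor((35 + 16)/24) = 2.
  m_4 = 24*2 - 16 = 32, d_4 = (1240 - 32^2)/24 = 216/24 = 9, a_4 = floor((35 + 32)/9) = 7.
  m_5 = 9*7 - 32 = 31, d_5 = (1240 - 31^2)/9 = 279/9 = 31, a_5 = floor((35 + 31)/31) = 2.
  m_6 = 31*2 - 31 = 31, d_6 = (1240 - 31^2)/31 = 279/31 = 9, a_6 = floor((35 + 31)/9) = 7.
  m_7 = 9*7 - 31 = 32, d_7 = (1240 - 32^2)/9 = 216/9 = 24, a_7 = floor((35 + 32)/24) = 2.
  m_8 = 24*2 - 32 = 16, d_8 = (1240 - 16^2)/24 = 984/24 = 41, a_8 = floor((35 + 16)/41) = 1.
  m_9 = 41*1 - 16 = 25, d_9 = (1240 - 25^2)/41 = 615/41 = 15, a_9 = floor((35 + 25)/15) = 4.
  m_10 = 15*4 - 25 = 35, d_10 = (1240 - 35^2)/15 = 15/15 = 1, a_10 = floor((35 + 35)/1) = 70.
  m_11 = 1*70 - 35 = 35, d_11 = (1240 - 35^2)/1 = 15/1 = 15: (m_11, d_11) = (m_1, d_1) = (35, 15), so from here the quotients repeat a_1, ..., a_10; the period length is 10.
Hence the expansion of sqrt(1240) is a_0 = 35 followed by the repeating block 4, 1, 2, 7, 2, 7, 2, 1, 4, 70 (period 10).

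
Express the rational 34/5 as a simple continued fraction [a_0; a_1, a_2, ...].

[6; 1, 4]

Run the Euclidean algorithm on 34 and 5; the successive quotients are the partial quotients a_0, a_1, ... (each step inverts the fractional part left over by the previous one):
  34 = 6*5 + 4, so a_0 = 6.
  5 = 1*4 + 1, so a_1 = 1.
  4 = 4*1 + 0, so a_2 = 4.
The remainder reaches 0 after 3 divisions, so the expansion has 3 partial quotients, read off in order.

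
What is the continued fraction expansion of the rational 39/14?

Run the Euclidean algorithm on 39 and 14; the successive quotients are the partial quotients a_0, a_1, ... (each step inverts the fractional part left over by the previous one):
  39 = 2*14 + 11, so a_0 = 2.
  14 = 1*11 + 3, so a_1 = 1.
  11 = 3*3 + 2, so a_2 = 3.
  3 = 1*2 + 1, so a_3 = 1.
  2 = 2*1 + 0, so a_4 = 2.
The remainder reaches 0 after 5 divisions, so the expansion has 5 partial quotients, read off in order.

[2; 1, 3, 1, 2]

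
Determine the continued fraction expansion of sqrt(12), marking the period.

Write x_i = (sqrt(12) + m_i)/d_i with (m_0, d_0) = (0, 1). a_0 = floor(sqrt(12)) = 3, since 3^2 = 9 <= 12 < 16 = 4^2.
Iterate m_{i+1} = d_i*a_i - m_i, d_{i+1} = (12 - m_{i+1}^2)/d_i, a_{i+1} = floor((a_0 + m_{i+1})/d_{i+1}):
  m_1 = 1*3 - 0 = 3, d_1 = (12 - 3^2)/1 = 3/1 = 3, a_1 = floor((3 + 3)/3) = 2.
  m_2 = 3*2 - 3 = 3, d_2 = (12 - 3^2)/3 = 3/3 = 1, a_2 = floor((3 + 3)/1) = 6.
  m_3 = 1*6 - 3 = 3, d_3 = (12 - 3^2)/1 = 3/1 = 3: (m_3, d_3) = (m_1, d_1) = (3, 3), so from here the quotients repeat a_1, a_2; the period length is 2.
Hence the expansion of sqrt(12) is a_0 = 3 followed by the repeating block 2, 6 (period 2).

[3; (2, 6)]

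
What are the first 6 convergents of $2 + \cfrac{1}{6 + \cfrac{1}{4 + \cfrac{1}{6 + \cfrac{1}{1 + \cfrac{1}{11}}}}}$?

Using the convergent recurrence p_i = a_i*p_{i-1} + p_{i-2}, q_i = a_i*q_{i-1} + q_{i-2} with p_{-2}=0, p_{-1}=1, q_{-2}=1, q_{-1}=0:
  i=0: a_0=2, p_0 = 2*1 + 0 = 2, q_0 = 2*0 + 1 = 1.
  i=1: a_1=6, p_1 = 6*2 + 1 = 13, q_1 = 6*1 + 0 = 6.
  i=2: a_2=4, p_2 = 4*13 + 2 = 54, q_2 = 4*6 + 1 = 25.
  i=3: a_3=6, p_3 = 6*54 + 13 = 337, q_3 = 6*25 + 6 = 156.
  i=4: a_4=1, p_4 = 1*337 + 54 = 391, q_4 = 1*156 + 25 = 181.
  i=5: a_5=11, p_5 = 11*391 + 337 = 4638, q_5 = 11*181 + 156 = 2147.

2/1, 13/6, 54/25, 337/156, 391/181, 4638/2147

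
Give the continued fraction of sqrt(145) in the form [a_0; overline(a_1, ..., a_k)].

[12; overline(24)]

Write x_i = (sqrt(145) + m_i)/d_i with (m_0, d_0) = (0, 1). a_0 = floor(sqrt(145)) = 12, since 12^2 = 144 <= 145 < 169 = 13^2.
Iterate m_{i+1} = d_i*a_i - m_i, d_{i+1} = (145 - m_{i+1}^2)/d_i, a_{i+1} = floor((a_0 + m_{i+1})/d_{i+1}):
  m_1 = 1*12 - 0 = 12, d_1 = (145 - 12^2)/1 = 1/1 = 1, a_1 = floor((12 + 12)/1) = 24.
  m_2 = 1*24 - 12 = 12, d_2 = (145 - 12^2)/1 = 1/1 = 1: (m_2, d_2) = (m_1, d_1) = (12, 1), so from here the quotient a_1 repeats; the period length is 1.
Hence the expansion of sqrt(145) is a_0 = 12 followed by the repeating block 24 (period 1).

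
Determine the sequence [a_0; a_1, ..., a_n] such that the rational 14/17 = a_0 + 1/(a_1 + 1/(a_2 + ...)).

Run the Euclidean algorithm on 14 and 17; the successive quotients are the partial quotients a_0, a_1, ... (each step inverts the fractional part left over by the previous one):
  14 = 0*17 + 14, so a_0 = 0.
  17 = 1*14 + 3, so a_1 = 1.
  14 = 4*3 + 2, so a_2 = 4.
  3 = 1*2 + 1, so a_3 = 1.
  2 = 2*1 + 0, so a_4 = 2.
The remainder reaches 0 after 5 divisions, so the expansion has 5 partial quotients, read off in order.

[0; 1, 4, 1, 2]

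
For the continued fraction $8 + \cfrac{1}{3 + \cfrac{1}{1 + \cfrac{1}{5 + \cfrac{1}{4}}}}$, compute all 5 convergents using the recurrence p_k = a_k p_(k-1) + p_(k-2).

Using the convergent recurrence p_i = a_i*p_{i-1} + p_{i-2}, q_i = a_i*q_{i-1} + q_{i-2} with p_{-2}=0, p_{-1}=1, q_{-2}=1, q_{-1}=0:
  i=0: a_0=8, p_0 = 8*1 + 0 = 8, q_0 = 8*0 + 1 = 1.
  i=1: a_1=3, p_1 = 3*8 + 1 = 25, q_1 = 3*1 + 0 = 3.
  i=2: a_2=1, p_2 = 1*25 + 8 = 33, q_2 = 1*3 + 1 = 4.
  i=3: a_3=5, p_3 = 5*33 + 25 = 190, q_3 = 5*4 + 3 = 23.
  i=4: a_4=4, p_4 = 4*190 + 33 = 793, q_4 = 4*23 + 4 = 96.

8/1, 25/3, 33/4, 190/23, 793/96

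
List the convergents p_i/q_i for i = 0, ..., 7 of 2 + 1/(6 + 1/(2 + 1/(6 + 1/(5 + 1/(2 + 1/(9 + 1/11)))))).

Using the convergent recurrence p_i = a_i*p_{i-1} + p_{i-2}, q_i = a_i*q_{i-1} + q_{i-2} with p_{-2}=0, p_{-1}=1, q_{-2}=1, q_{-1}=0:
  i=0: a_0=2, p_0 = 2*1 + 0 = 2, q_0 = 2*0 + 1 = 1.
  i=1: a_1=6, p_1 = 6*2 + 1 = 13, q_1 = 6*1 + 0 = 6.
  i=2: a_2=2, p_2 = 2*13 + 2 = 28, q_2 = 2*6 + 1 = 13.
  i=3: a_3=6, p_3 = 6*28 + 13 = 181, q_3 = 6*13 + 6 = 84.
  i=4: a_4=5, p_4 = 5*181 + 28 = 933, q_4 = 5*84 + 13 = 433.
  i=5: a_5=2, p_5 = 2*933 + 181 = 2047, q_5 = 2*433 + 84 = 950.
  i=6: a_6=9, p_6 = 9*2047 + 933 = 19356, q_6 = 9*950 + 433 = 8983.
  i=7: a_7=11, p_7 = 11*19356 + 2047 = 214963, q_7 = 11*8983 + 950 = 99763.

2/1, 13/6, 28/13, 181/84, 933/433, 2047/950, 19356/8983, 214963/99763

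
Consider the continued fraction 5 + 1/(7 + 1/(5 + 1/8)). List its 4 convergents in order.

5/1, 36/7, 185/36, 1516/295

Using the convergent recurrence p_i = a_i*p_{i-1} + p_{i-2}, q_i = a_i*q_{i-1} + q_{i-2} with p_{-2}=0, p_{-1}=1, q_{-2}=1, q_{-1}=0:
  i=0: a_0=5, p_0 = 5*1 + 0 = 5, q_0 = 5*0 + 1 = 1.
  i=1: a_1=7, p_1 = 7*5 + 1 = 36, q_1 = 7*1 + 0 = 7.
  i=2: a_2=5, p_2 = 5*36 + 5 = 185, q_2 = 5*7 + 1 = 36.
  i=3: a_3=8, p_3 = 8*185 + 36 = 1516, q_3 = 8*36 + 7 = 295.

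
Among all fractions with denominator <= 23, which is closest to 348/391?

8/9

Expand x = 348/391 as a continued fraction with the Euclidean algorithm:
  348 = 0*391 + 348, so a_0 = 0.
  391 = 1*348 + 43, so a_1 = 1.
  348 = 8*43 + 4, so a_2 = 8.
  43 = 10*4 + 3, so a_3 = 10.
  4 = 1*3 + 1, so a_4 = 1.
  3 = 3*1 + 0, so a_5 = 3.
so x = [0; 1, 8, 10, 1, 3].
Convergents (p_i = a_i*p_{i-1} + p_{i-2}, q_i = a_i*q_{i-1} + q_{i-2} with p_{-2}=0, p_{-1}=1, q_{-2}=1, q_{-1}=0), until the denominator exceeds 23:
  i=0: a_0=0, p_0 = 0*1 + 0 = 0, q_0 = 0*0 + 1 = 1.
  i=1: a_1=1, p_1 = 1*0 + 1 = 1, q_1 = 1*1 + 0 = 1.
  i=2: a_2=8, p_2 = 8*1 + 0 = 8, q_2 = 8*1 + 1 = 9.
  i=3: a_3=10, p_3 = 10*8 + 1 = 81, q_3 = 10*9 + 1 = 91.
q_3 = 91 > 23, so the last convergent with denominator <= 23 is p_2/q_2 = 8/9.
The closest fraction with denominator <= 23 is either p_2/q_2 or the intermediate fraction (k*p_2 + p_1)/(k*q_2 + q_1) with the largest k >= 1 whose denominator stays <= 23; these approach x as k grows, and every other convergent or intermediate fraction in range is farther away.
Largest k: floor((23 - q_1)/q_2) = floor((23 - 1)/9) = 2.
That gives (2*8 + 1)/(2*9 + 1) = 17/19.
Compare the errors: |x - 8/9| = |348*9 - 8*391|/(391*9) = 4/3519, and |x - 17/19| = |348*19 - 17*391|/(391*19) = 35/7429.
Cross-multiplying, 4*7429 = 29716 < 123165 = 35*3519, so 4/3519 is smaller: the convergent 8/9 is closer to x than 17/19.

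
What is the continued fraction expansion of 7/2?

[3; 2]

Run the Euclidean algorithm on 7 and 2; the successive quotients are the partial quotients a_0, a_1, ... (each step inverts the fractional part left over by the previous one):
  7 = 3*2 + 1, so a_0 = 3.
  2 = 2*1 + 0, so a_1 = 2.
The remainder reaches 0 after 2 divisions, so the expansion has 2 partial quotients, read off in order.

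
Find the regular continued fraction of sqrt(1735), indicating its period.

Write x_i = (sqrt(1735) + m_i)/d_i with (m_0, d_0) = (0, 1). a_0 = floor(sqrt(1735)) = 41, since 41^2 = 1681 <= 1735 < 1764 = 42^2.
Iterate m_{i+1} = d_i*a_i - m_i, d_{i+1} = (1735 - m_{i+1}^2)/d_i, a_{i+1} = floor((a_0 + m_{i+1})/d_{i+1}):
  m_1 = 1*41 - 0 = 41, d_1 = (1735 - 41^2)/1 = 54/1 = 54, a_1 = floor((41 + 41)/54) = 1.
  m_2 = 54*1 - 41 = 13, d_2 = (1735 - 13^2)/54 = 1566/54 = 29, a_2 = floor((41 + 13)/29) = 1.
  m_3 = 29*1 - 13 = 16, d_3 = (1735 - 16^2)/29 = 1479/29 = 51, a_3 = floor((41 + 16)/51) = 1.
  m_4 = 51*1 - 16 = 35, d_4 = (1735 - 35^2)/51 = 510/51 = 10, a_4 = floor((41 + 35)/10) = 7.
  m_5 = 10*7 - 35 = 35, d_5 = (1735 - 35^2)/10 = 510/10 = 51, a_5 = floor((41 + 35)/51) = 1.
  m_6 = 51*1 - 35 = 16, d_6 = (1735 - 16^2)/51 = 1479/51 = 29, a_6 = floor((41 + 16)/29) = 1.
  m_7 = 29*1 - 16 = 13, d_7 = (1735 - 13^2)/29 = 1566/29 = 54, a_7 = floor((41 + 13)/54) = 1.
  m_8 = 54*1 - 13 = 41, d_8 = (1735 - 41^2)/54 = 54/54 = 1, a_8 = floor((41 + 41)/1) = 82.
  m_9 = 1*82 - 41 = 41, d_9 = (1735 - 41^2)/1 = 54/1 = 54: (m_9, d_9) = (m_1, d_1) = (41, 54), so from here the quotients repeat a_1, ..., a_8; the period length is 8.
Hence the expansion of sqrt(1735) is a_0 = 41 followed by the repeating block 1, 1, 1, 7, 1, 1, 1, 82 (period 8).

[41; (1, 1, 1, 7, 1, 1, 1, 82)]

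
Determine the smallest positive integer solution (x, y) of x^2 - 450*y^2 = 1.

(x, y) = (19601, 924)

First expand sqrt(450) as a continued fraction. With x_i = (sqrt(450) + m_i)/d_i and (m_0, d_0) = (0, 1): a_0 = floor(sqrt(450)) = 21, since 21^2 = 441 <= 450 < 484 = 22^2.
Iterate m_{i+1} = d_i*a_i - m_i, d_{i+1} = (450 - m_{i+1}^2)/d_i, a_{i+1} = floor((a_0 + m_{i+1})/d_{i+1}):
  m_1 = 1*21 - 0 = 21, d_1 = (450 - 21^2)/1 = 9/1 = 9, a_1 = floor((21 + 21)/9) = 4.
  m_2 = 9*4 - 21 = 15, d_2 = (450 - 15^2)/9 = 225/9 = 25, a_2 = floor((21 + 15)/25) = 1.
  m_3 = 25*1 - 15 = 10, d_3 = (450 - 10^2)/25 = 350/25 = 14, a_3 = floor((21 + 10)/14) = 2.
  m_4 = 14*2 - 10 = 18, d_4 = (450 - 18^2)/14 = 126/14 = 9, a_4 = floor((21 + 18)/9) = 4.
  m_5 = 9*4 - 18 = 18, d_5 = (450 - 18^2)/9 = 126/9 = 14, a_5 = floor((21 + 18)/14) = 2.
  m_6 = 14*2 - 18 = 10, d_6 = (450 - 10^2)/14 = 350/14 = 25, a_6 = floor((21 + 10)/25) = 1.
  m_7 = 25*1 - 10 = 15, d_7 = (450 - 15^2)/25 = 225/25 = 9, a_7 = floor((21 + 15)/9) = 4.
  m_8 = 9*4 - 15 = 21, d_8 = (450 - 21^2)/9 = 9/9 = 1, a_8 = floor((21 + 21)/1) = 42.
  m_9 = 1*42 - 21 = 21, d_9 = (450 - 21^2)/1 = 9/1 = 9: (m_9, d_9) = (m_1, d_1) = (21, 9), so from here the quotients repeat a_1, ..., a_8; the period length is 8.
So sqrt(450) = [21; (4, 1, 2, 4, 2, 1, 4, 42)] with period length k = 8.
k is even, so the fundamental solution of x^2 - 450y^2 = 1 is (p_{k-1}, q_{k-1}) = (p_7, q_7); compute convergents through index 7.
Convergents (p_i = a_i*p_{i-1} + p_{i-2}, q_i = a_i*q_{i-1} + q_{i-2} with p_{-2}=0, p_{-1}=1, q_{-2}=1, q_{-1}=0):
  i=0: a_0=21, p_0 = 21*1 + 0 = 21, q_0 = 21*0 + 1 = 1.
  i=1: a_1=4, p_1 = 4*21 + 1 = 85, q_1 = 4*1 + 0 = 4.
  i=2: a_2=1, p_2 = 1*85 + 21 = 106, q_2 = 1*4 + 1 = 5.
  i=3: a_3=2, p_3 = 2*106 + 85 = 297, q_3 = 2*5 + 4 = 14.
  i=4: a_4=4, p_4 = 4*297 + 106 = 1294, q_4 = 4*14 + 5 = 61.
  i=5: a_5=2, p_5 = 2*1294 + 297 = 2885, q_5 = 2*61 + 14 = 136.
  i=6: a_6=1, p_6 = 1*2885 + 1294 = 4179, q_6 = 1*136 + 61 = 197.
  i=7: a_7=4, p_7 = 4*4179 + 2885 = 19601, q_7 = 4*197 + 136 = 924.
Check: 19601^2 - 450*924^2 = 384199201 - 384199200 = 1, so (x, y) = (19601, 924) solves the equation, and by the theorem it is the least positive solution.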